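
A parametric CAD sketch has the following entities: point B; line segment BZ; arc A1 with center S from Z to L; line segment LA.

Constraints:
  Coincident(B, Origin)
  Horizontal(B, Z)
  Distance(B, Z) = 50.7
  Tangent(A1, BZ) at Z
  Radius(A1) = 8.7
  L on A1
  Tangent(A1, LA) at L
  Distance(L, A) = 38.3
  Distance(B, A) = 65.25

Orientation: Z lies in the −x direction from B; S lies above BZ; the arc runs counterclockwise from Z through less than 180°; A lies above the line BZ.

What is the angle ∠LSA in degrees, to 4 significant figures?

77.20°

Checks: ∠(SZ, ZB) = 90.00° ✓; |SZ| = 8.700 ✓; |SL| = 8.700 ✓; ∠(SL, LA) = 90.00° ✓; |LA| = 38.30 ✓; |BA| = 65.25 ✓.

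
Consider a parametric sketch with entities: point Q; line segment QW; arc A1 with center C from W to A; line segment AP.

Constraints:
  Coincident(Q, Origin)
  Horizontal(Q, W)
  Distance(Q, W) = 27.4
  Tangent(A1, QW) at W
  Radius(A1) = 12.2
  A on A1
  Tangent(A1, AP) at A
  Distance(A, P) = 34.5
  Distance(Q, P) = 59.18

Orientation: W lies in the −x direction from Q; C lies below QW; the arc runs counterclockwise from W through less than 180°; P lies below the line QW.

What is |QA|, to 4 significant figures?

41.87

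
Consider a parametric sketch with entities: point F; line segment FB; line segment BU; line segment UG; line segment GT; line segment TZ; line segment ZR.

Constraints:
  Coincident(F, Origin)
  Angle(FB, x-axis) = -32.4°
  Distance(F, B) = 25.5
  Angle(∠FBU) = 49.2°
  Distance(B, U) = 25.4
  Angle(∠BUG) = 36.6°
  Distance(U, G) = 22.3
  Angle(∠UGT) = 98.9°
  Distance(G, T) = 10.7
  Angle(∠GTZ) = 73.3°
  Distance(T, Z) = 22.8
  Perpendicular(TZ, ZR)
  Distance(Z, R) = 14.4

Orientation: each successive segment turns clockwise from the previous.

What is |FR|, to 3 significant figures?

15.6

F is at the origin; FB runs at -32.4° with length 25.5, so B = (21.5, -13.7). ∠FBU = 49.2° gives BU at -163° from the x-axis; with |BU| = 25.4, U = (-2.79, -21.0). ∠BUG = 36.6° gives UG at 53.4° from the x-axis; with |UG| = 22.3, G = (10.5, -3.10). ∠UGT = 98.9° gives GT at -27.7° from the x-axis; with |GT| = 10.7, T = (20.0, -8.08). ∠GTZ = 73.3° gives TZ at -134° from the x-axis; with |TZ| = 22.8, Z = (4.03, -24.4). TZ ⟂ ZR, so ZR runs at 136°; with |ZR| = 14.4, R = (-6.26, -14.3). Then |FR| = |R − F| = 15.6.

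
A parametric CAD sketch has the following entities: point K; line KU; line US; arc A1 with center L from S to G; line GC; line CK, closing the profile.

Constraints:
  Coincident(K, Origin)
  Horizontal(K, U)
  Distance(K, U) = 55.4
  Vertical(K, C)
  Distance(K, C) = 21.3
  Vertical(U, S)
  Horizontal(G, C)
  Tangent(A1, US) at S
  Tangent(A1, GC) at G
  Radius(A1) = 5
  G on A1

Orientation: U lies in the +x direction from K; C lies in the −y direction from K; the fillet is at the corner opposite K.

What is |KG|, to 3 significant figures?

54.7

K is at the origin; KU is horizontal with |KU| = 55.4 and U on the +x side, so U = (55.4, 0.00). K and C share the same x with |KC| = 21.3 and C on the −y side, so C = (0.00, -21.3). The virtual corner opposite K is at (55.4, -21.3). A1 meets US tangentially, so LS is at right angles to US and the tangent condition forces LG to be normal to GC, with radius 5.0, so the center L sits 5.0 in from both sides at L = (50.4, -16.3). That places the tangent points at S = (55.4, -16.3) on US and G = (50.4, -21.3) on GC. Then |KG| = |G − K| = 54.7.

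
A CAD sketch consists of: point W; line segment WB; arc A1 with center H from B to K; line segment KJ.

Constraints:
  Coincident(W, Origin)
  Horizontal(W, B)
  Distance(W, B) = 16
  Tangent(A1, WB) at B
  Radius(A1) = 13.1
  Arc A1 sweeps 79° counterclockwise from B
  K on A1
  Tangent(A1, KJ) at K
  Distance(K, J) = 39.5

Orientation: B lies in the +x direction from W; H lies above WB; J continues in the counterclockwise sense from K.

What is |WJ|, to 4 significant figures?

61.34

W is at the origin; W and B share the same y with |WB| = 16.0 and B on the +x side, so B = (16.00, 0.000). A1 meets WB tangentially, so HB is at right angles to WB, so H = B + (0, 13.1) = (16.00, 13.10). On A1, B sits at bearing -90° from H; a 79° counterclockwise sweep puts K at bearing -11°, so K = H + 13.1·(cos -11°, sin -11°) = (28.86, 10.60). A1 meets KJ tangentially, so HK is at right angles to KJ, so KJ runs along (−sin -11°, cos -11°); with |KJ| = 39.5, J = (36.40, 49.37). Then |WJ| = |J − W| = 61.34.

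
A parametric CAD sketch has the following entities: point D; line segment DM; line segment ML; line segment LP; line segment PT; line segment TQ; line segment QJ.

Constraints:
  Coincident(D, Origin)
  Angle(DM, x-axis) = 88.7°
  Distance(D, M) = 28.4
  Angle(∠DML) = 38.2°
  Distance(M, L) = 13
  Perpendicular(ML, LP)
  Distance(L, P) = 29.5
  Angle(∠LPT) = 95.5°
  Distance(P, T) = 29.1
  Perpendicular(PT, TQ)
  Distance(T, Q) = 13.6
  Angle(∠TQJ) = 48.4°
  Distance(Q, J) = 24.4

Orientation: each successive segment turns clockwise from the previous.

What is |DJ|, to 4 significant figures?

25.24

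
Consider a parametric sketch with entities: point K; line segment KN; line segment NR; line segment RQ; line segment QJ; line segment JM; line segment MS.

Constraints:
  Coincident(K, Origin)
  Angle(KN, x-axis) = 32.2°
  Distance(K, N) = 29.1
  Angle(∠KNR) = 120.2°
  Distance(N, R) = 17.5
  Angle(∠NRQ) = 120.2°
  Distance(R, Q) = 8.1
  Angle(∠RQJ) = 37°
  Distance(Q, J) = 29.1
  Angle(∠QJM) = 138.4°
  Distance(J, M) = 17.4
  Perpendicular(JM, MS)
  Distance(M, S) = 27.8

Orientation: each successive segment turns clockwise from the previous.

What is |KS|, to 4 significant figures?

63.16

∠QJM = 138.4° gives JM at 88.00° from the x-axis; with |JM| = 17.4, M = (22.56, 39.12). JM ⟂ MS, so MS runs at -2.000°; with |MS| = 27.8, S = (50.34, 38.15). Then |KS| = |S − K| = 63.16.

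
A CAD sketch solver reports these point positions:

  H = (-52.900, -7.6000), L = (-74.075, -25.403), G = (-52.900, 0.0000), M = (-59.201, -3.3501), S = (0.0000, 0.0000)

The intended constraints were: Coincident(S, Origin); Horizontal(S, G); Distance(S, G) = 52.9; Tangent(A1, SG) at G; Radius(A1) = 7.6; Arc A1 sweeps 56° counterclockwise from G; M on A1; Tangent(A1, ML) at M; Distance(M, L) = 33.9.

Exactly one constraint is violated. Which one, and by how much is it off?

Distance(M, L) = 33.9 — off by 7.30.

S = (0.00, 0.00) ✓; S.y = 0.00, G.y = 0.00 ✓; |SG| = 52.90 ✓; ∠(HG, GS) = 90.00° ✓; |HG| = 7.600 ✓; bearing(H→M) − bearing(H→G) = 56.00° ✓; |HM| = 7.600 ✓; ∠(HM, ML) = 90.00° ✓; |ML| = 26.60 ✗.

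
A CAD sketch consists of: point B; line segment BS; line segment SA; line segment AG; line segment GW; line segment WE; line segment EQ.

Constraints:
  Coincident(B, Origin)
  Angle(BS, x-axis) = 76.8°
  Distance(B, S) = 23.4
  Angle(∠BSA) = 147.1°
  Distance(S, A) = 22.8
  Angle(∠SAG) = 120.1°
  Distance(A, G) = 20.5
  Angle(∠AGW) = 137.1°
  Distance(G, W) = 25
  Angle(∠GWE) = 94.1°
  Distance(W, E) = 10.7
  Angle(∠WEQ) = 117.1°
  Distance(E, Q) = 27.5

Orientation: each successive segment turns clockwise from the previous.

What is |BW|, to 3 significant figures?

55.6

∠SAG = 120.1° gives AG at -16.0° from the x-axis; with |AG| = 20.5, G = (41.5, 32.9). ∠AGW = 137.1° gives GW at -58.9° from the x-axis; with |GW| = 25.0, W = (54.4, 11.5). Then |BW| = |W − B| = 55.6.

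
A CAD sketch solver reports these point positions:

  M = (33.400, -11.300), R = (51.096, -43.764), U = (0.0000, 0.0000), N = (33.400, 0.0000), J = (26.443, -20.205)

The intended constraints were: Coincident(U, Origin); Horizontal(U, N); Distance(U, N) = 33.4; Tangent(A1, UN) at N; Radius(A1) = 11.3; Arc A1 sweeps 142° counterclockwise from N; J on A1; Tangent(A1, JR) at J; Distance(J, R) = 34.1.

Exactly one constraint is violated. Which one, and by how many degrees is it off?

Tangent(A1, JR) at J — off by 5.70°.

U = (0.00, 0.00) ✓; U.y = 0.00, N.y = 0.00 ✓; |UN| = 33.40 ✓; ∠(MN, NU) = 90.00° ✓; |MN| = 11.30 ✓; bearing(M→J) − bearing(M→N) = 142.0° ✓; |MJ| = 11.30 ✓; ∠(MJ, JR) = 95.70° ✗; |JR| = 34.10 ✓.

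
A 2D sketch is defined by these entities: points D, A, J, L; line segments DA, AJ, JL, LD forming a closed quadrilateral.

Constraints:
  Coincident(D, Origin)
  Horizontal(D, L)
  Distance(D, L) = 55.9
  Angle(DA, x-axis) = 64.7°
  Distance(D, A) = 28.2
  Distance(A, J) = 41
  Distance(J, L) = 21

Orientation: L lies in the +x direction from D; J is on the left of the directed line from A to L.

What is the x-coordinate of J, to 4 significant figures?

52.78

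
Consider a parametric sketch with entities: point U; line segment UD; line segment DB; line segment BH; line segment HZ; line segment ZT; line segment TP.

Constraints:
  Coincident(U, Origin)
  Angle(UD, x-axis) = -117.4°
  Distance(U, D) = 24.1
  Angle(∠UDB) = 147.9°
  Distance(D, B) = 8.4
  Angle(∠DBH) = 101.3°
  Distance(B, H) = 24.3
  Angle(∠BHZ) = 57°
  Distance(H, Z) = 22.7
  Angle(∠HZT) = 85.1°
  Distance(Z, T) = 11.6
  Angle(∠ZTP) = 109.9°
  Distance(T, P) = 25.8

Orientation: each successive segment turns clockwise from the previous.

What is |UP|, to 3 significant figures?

43.6

U is at the origin; UD runs at -117.4° with length 24.1, so D = (-11.1, -21.4). ∠UDB = 147.9° gives DB at -150° from the x-axis; with |DB| = 8.4, B = (-18.3, -25.7). ∠DBH = 101.3° gives BH at 132° from the x-axis; with |BH| = 24.3, H = (-34.5, -7.54). ∠BHZ = 57.0° gives HZ at 8.80° from the x-axis; with |HZ| = 22.7, Z = (-12.1, -4.07). ∠HZT = 85.1° gives ZT at -86.1° from the x-axis; with |ZT| = 11.6, T = (-11.3, -15.6). ∠ZTP = 109.9° gives TP at -156° from the x-axis; with |TP| = 25.8, P = (-34.9, -26.1). Then |UP| = |P − U| = 43.6.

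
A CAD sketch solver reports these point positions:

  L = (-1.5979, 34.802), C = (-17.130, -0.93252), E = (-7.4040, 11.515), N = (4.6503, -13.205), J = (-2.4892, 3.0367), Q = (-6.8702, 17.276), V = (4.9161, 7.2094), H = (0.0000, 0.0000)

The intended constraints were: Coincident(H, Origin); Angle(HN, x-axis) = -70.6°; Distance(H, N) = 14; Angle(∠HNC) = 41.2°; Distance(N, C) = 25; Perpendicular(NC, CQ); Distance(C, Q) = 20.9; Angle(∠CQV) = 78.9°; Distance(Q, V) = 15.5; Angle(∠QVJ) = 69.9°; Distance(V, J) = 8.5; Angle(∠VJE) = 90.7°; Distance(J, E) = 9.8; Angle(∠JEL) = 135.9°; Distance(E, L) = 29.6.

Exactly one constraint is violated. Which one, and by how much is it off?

Distance(E, L) = 29.6 — off by 5.60.

H = (0.00, 0.00) ✓; HN at -70.60° ✓; |HN| = 14.00 ✓; ∠HNC = 41.20° ✓; |NC| = 25.00 ✓; ∠(NC, CQ) = 90.00° ✓; |CQ| = 20.90 ✓; ∠CQV = 78.90° ✓; |QV| = 15.50 ✓; ∠QVJ = 69.90° ✓; |VJ| = 8.500 ✓; ∠VJE = 90.70° ✓; |JE| = 9.800 ✓; ∠JEL = 135.9° ✓; |EL| = 24.00 ✗.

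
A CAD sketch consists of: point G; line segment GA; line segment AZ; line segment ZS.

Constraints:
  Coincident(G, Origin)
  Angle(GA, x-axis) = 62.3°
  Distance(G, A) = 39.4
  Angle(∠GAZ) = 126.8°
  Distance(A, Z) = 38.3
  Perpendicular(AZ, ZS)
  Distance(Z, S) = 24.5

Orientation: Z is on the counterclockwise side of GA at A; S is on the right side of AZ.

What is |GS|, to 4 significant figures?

83.51

∠GAZ = 126.8°, so AZ runs at 62.3° + (180° − 126.8°) = 115.5° from the x-axis; with |AZ| = 38.3, Z = A + 38.3·(cos 115.5°, sin 115.5°) = (1.826, 69.45). The perpendicularity gives ZS at right angles to AZ; with |ZS| = 24.5 on the right of AZ, S = Z + 24.5·(0.9026, 0.4305) = (23.94, 80.00). Then |GS| = |S − G| = 83.51.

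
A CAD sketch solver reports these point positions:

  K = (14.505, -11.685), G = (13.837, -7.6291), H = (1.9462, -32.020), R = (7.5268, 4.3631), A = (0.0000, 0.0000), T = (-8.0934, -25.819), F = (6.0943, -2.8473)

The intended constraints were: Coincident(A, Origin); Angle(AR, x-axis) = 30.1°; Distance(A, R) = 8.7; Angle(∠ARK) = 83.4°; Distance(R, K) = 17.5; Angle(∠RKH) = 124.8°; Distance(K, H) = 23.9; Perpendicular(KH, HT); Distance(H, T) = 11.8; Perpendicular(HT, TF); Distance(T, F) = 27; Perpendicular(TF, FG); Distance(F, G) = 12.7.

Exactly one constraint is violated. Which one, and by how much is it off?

Distance(F, G) = 12.7 — off by 3.60.

A = (0.00, 0.00) ✓; AR at 30.10° ✓; |AR| = 8.700 ✓; ∠ARK = 83.40° ✓; |RK| = 17.50 ✓; ∠RKH = 124.8° ✓; |KH| = 23.90 ✓; ∠(KH, HT) = 90.00° ✓; |HT| = 11.80 ✓; ∠(HT, TF) = 90.00° ✓; |TF| = 27.00 ✓; ∠(TF, FG) = 90.00° ✓; |FG| = 9.100 ✗.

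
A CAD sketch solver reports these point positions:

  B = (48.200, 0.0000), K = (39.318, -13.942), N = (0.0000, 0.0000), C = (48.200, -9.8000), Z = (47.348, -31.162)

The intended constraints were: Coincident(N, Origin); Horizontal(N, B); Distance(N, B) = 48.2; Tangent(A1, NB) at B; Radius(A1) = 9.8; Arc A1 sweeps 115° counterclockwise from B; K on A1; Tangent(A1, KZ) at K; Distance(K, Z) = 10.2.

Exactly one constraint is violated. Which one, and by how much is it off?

Distance(K, Z) = 10.2 — off by 8.80.

N = (0.00, 0.00) ✓; N.y = 0.00, B.y = 0.00 ✓; |NB| = 48.20 ✓; ∠(CB, BN) = 90.00° ✓; |CB| = 9.800 ✓; bearing(C→K) − bearing(C→B) = 115.0° ✓; |CK| = 9.800 ✓; ∠(CK, KZ) = 90.00° ✓; |KZ| = 19.00 ✗.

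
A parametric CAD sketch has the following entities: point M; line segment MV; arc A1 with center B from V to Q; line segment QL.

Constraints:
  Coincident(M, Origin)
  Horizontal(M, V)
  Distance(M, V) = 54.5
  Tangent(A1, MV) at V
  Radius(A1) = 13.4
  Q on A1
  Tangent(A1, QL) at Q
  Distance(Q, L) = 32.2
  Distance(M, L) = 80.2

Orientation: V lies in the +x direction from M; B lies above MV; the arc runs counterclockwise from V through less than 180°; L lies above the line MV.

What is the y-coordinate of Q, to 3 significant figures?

14.5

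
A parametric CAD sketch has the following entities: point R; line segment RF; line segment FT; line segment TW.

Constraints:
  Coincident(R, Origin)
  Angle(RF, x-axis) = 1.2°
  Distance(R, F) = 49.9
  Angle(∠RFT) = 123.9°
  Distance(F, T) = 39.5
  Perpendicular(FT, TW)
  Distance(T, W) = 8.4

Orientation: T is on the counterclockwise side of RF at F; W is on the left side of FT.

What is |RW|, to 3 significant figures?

75.0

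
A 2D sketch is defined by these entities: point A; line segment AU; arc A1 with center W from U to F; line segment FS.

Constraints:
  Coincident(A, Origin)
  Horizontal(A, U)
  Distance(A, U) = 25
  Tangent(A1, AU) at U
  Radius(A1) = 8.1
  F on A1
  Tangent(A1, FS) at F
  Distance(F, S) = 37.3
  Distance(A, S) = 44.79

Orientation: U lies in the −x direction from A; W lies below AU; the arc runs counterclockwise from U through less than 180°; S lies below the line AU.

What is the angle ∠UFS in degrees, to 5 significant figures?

117.88°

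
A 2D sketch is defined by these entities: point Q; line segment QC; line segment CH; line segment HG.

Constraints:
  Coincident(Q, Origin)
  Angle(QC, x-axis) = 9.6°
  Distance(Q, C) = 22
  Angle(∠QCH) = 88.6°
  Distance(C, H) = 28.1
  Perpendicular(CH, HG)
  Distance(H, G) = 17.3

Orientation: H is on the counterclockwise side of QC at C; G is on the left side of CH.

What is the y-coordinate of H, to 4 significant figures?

31.25

Q is at the origin; QC runs at 9.6° with length 22.0, so C = 22.0·(cos 9.6°, sin 9.6°) = (21.69, 3.669). ∠QCH = 88.6°, so CH runs at 9.6° + (180° − 88.6°) = 101.0° from the x-axis; with |CH| = 28.1, H = C + 28.1·(cos 101.0°, sin 101.0°) = (16.33, 31.25). So H.y = 31.25.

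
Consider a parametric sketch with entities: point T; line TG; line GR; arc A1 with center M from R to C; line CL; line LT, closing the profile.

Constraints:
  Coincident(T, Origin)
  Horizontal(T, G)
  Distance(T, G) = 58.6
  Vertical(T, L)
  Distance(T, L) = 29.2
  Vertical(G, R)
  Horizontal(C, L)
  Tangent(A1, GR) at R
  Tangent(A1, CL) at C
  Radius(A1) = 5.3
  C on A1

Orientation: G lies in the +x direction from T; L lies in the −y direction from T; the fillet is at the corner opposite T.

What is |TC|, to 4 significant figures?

60.77

T is at the origin; TG is horizontal with |TG| = 58.6 and G on the +x side, so G = (58.60, 0.000). T and L share the same x with |TL| = 29.2 and L on the −y side, so L = (0.000, -29.20). The virtual corner opposite T is at (58.60, -29.20). The tangent condition forces MR to be normal to GR and the tangent condition forces MC to be normal to CL, with radius 5.3, so the center M sits 5.3 in from both sides at M = (53.30, -23.90). That places the tangent points at R = (58.60, -23.90) on GR and C = (53.30, -29.20) on CL. Then |TC| = |C − T| = 60.77.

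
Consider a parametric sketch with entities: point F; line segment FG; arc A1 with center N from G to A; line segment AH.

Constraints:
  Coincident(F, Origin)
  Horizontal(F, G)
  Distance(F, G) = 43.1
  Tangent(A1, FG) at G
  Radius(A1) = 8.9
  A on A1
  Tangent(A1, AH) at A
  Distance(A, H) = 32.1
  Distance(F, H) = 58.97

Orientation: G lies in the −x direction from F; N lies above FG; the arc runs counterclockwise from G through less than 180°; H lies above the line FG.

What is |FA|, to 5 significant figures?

36.057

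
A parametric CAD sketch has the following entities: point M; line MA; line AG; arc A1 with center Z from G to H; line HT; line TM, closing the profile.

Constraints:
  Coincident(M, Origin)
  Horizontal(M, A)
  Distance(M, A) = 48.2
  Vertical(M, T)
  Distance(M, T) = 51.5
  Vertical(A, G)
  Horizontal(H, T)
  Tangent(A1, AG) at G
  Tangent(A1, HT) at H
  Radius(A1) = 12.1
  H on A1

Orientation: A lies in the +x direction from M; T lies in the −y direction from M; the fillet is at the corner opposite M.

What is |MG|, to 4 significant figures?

62.25

The virtual corner opposite M is at (48.20, -51.50). Since A1 is tangent to AG there, ZG ⟂ AG and the tangent condition forces ZH to be normal to HT, with radius 12.1, so the center Z sits 12.1 in from both sides at Z = (36.10, -39.40). That places the tangent points at G = (48.20, -39.40) on AG and H = (36.10, -51.50) on HT. Then |MG| = |G − M| = 62.25.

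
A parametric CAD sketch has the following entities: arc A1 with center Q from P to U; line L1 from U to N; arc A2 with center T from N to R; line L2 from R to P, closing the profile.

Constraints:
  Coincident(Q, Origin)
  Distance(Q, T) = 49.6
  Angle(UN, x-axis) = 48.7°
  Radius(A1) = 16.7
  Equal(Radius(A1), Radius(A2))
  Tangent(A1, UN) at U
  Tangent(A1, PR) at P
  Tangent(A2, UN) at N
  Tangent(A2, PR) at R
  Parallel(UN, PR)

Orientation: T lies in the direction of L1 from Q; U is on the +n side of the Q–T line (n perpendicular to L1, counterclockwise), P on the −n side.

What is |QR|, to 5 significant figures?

52.336

The slot axis is L1's direction at 48.7°, so u = (cos 48.7°, sin 48.7°) = (0.66000, 0.75126) and n = (−sin 48.7°, cos 48.7°) = (-0.75126, 0.66000). Q is at the origin and T lies 49.6 along u from Q, so T = 49.6·u = (32.736, 37.263). Tangency of A1 to both parallel lines with radius 16.7 puts U and P at Q ± 16.7·n: U = (-12.546, 11.022), P = (12.546, -11.022). Equal radii place N and R the same way about T: N = T + 16.7·n = (20.190, 48.285), R = T − 16.7·n = (45.282, 26.241). Then |QR| = |R − Q| = 52.336.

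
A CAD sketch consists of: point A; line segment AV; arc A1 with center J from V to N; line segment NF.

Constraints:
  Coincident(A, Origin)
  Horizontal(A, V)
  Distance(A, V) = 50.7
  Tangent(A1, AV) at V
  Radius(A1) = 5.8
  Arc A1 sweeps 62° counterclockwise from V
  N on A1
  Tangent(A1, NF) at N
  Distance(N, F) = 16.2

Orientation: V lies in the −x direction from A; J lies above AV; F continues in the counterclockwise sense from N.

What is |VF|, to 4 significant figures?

21.54

On A1, V sits at bearing -90° from J; a 62° counterclockwise sweep puts N at bearing -28°, so N = J + 5.8·(cos -28°, sin -28°) = (-45.58, 3.077). Tangency of A1 to NF means the radius JN is perpendicular to NF, so NF runs along (−sin -28°, cos -28°); with |NF| = 16.2, F = (-37.97, 17.38). Then |VF| = |F − V| = 21.54.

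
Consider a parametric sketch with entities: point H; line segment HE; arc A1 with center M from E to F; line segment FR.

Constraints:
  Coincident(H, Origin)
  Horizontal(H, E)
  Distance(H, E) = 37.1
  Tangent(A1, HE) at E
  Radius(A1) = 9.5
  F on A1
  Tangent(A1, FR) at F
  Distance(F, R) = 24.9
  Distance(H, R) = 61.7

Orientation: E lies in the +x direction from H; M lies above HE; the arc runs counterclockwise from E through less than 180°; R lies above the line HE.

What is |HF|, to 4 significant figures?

46.62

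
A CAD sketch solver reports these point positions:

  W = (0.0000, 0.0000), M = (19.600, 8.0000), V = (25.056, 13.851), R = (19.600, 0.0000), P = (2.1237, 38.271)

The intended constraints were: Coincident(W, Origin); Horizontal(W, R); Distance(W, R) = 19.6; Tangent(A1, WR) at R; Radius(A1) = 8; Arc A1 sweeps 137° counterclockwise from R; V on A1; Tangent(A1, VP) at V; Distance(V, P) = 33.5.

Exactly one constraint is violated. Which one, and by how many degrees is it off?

Tangent(A1, VP) at V — off by 3.80°.

W = (0.00, 0.00) ✓; W.y = 0.00, R.y = 0.00 ✓; |WR| = 19.60 ✓; ∠(MR, RW) = 90.00° ✓; |MR| = 8.000 ✓; bearing(M→V) − bearing(M→R) = 137.0° ✓; |MV| = 8.000 ✓; ∠(MV, VP) = 93.80° ✗; |VP| = 33.50 ✓.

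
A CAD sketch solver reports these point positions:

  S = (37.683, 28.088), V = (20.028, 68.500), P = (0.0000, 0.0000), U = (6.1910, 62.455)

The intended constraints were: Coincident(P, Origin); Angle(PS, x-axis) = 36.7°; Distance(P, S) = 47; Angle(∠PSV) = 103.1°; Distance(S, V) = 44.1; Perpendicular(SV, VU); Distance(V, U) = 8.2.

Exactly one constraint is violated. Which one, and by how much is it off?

Distance(V, U) = 8.2 — off by 6.90.

P = (0.00, 0.00) ✓; PS at 36.70° ✓; |PS| = 47.00 ✓; ∠PSV = 103.1° ✓; |SV| = 44.10 ✓; ∠(SV, VU) = 90.00° ✓; |VU| = 15.10 ✗.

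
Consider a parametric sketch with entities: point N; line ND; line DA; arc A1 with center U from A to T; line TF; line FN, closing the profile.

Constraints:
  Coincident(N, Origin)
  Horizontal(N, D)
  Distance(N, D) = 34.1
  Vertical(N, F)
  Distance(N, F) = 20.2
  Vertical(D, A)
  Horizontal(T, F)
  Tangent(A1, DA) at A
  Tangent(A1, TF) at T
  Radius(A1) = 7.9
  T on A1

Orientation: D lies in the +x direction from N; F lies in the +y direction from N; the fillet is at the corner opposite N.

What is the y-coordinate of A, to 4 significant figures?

12.30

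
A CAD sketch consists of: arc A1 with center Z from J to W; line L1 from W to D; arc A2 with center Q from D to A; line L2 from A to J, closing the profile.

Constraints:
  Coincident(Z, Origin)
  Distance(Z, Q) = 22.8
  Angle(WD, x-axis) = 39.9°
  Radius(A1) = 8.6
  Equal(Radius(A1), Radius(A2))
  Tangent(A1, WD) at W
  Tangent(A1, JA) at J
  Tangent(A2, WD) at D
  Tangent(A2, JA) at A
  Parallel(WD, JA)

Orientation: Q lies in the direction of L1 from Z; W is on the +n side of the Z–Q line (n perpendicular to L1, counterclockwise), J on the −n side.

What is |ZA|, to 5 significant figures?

24.368

The slot axis is L1's direction at 39.9°, so u = (cos 39.9°, sin 39.9°) = (0.76717, 0.64145) and n = (−sin 39.9°, cos 39.9°) = (-0.64145, 0.76717). Z is at the origin and Q lies 22.8 along u from Z, so Q = 22.8·u = (17.491, 14.625). Tangency of A1 to both parallel lines with radius 8.6 puts W and J at Z ± 8.6·n: W = (-5.5165, 6.5976), J = (5.5165, -6.5976). Equal radii place D and A the same way about Q: D = Q + 8.6·n = (11.975, 21.223), A = Q − 8.6·n = (23.008, 8.0274). Then |ZA| = |A − Z| = 24.368.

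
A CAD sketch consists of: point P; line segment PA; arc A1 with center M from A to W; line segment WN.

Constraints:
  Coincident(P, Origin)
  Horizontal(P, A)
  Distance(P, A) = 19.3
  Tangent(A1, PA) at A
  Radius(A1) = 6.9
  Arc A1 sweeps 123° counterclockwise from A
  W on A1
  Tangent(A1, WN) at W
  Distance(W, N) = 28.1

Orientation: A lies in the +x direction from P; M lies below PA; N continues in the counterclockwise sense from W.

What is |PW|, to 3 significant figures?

17.2

P is at the origin; PA is horizontal with |PA| = 19.3 and A on the +x side, so A = (19.3, 0.00). Since A1 is tangent to PA there, MA ⟂ PA, so M = A + (0, -6.9) = (19.3, -6.90). On A1, A sits at bearing 90° from M; a 123° counterclockwise sweep puts W at bearing 213°, so W = M + 6.9·(cos 213°, sin 213°) = (13.5, -10.7). Then |PW| = |W − P| = 17.2.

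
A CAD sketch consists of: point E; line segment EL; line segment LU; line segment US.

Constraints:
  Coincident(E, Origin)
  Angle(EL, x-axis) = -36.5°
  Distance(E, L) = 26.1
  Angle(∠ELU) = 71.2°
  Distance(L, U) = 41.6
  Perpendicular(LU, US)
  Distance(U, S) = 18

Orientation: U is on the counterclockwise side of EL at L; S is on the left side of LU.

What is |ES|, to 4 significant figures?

33.86

E is at the origin; EL runs at -36.5° with length 26.1, so L = 26.1·(cos -36.5°, sin -36.5°) = (20.98, -15.52). ∠ELU = 71.2°, so LU runs at -36.5° + (180° − 71.2°) = 72.30° from the x-axis; with |LU| = 41.6, U = L + 41.6·(cos 72.30°, sin 72.30°) = (33.63, 24.11). LU ⟂ US; with |US| = 18.0 on the left of LU, S = U + 18.0·(-0.9527, 0.3040) = (16.48, 29.58). Then |ES| = |S − E| = 33.86.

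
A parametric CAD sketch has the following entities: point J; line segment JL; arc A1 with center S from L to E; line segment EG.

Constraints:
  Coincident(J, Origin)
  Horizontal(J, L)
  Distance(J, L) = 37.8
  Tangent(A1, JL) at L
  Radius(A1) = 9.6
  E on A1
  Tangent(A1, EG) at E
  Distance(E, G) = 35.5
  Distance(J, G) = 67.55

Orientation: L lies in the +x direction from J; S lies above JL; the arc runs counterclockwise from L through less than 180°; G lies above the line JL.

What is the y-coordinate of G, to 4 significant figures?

43.74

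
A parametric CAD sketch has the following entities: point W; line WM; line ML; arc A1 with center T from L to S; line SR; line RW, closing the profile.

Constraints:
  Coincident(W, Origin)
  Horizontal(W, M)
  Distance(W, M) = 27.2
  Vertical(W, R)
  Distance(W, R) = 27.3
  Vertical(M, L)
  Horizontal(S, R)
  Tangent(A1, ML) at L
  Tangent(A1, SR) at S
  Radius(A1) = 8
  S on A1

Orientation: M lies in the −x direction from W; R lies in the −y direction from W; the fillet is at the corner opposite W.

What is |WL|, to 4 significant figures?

33.35

W is at the origin; W and M share the same y with |WM| = 27.2 and M on the −x side, so M = (-27.20, 0.000). W and R share the same x with |WR| = 27.3 and R on the −y side, so R = (0.000, -27.30). The virtual corner opposite W is at (-27.20, -27.30). The tangent condition forces TL to be normal to ML and A1 meets SR tangentially, so TS is at right angles to SR, with radius 8.0, so the center T sits 8.0 in from both sides at T = (-19.20, -19.30). That places the tangent points at L = (-27.20, -19.30) on ML and S = (-19.20, -27.30) on SR. Then |WL| = |L − W| = 33.35.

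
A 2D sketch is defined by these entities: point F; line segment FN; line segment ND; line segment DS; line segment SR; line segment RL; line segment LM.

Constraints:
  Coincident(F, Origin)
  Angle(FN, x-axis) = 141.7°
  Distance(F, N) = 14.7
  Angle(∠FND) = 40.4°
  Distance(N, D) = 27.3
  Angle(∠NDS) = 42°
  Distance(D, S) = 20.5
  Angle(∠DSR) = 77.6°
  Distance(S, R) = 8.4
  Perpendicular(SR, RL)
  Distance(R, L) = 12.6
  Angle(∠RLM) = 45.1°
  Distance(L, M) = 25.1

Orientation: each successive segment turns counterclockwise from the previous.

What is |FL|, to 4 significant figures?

12.09

∠DSR = 77.6° gives SR at 161.7° from the x-axis; with |SR| = 8.4, R = (-3.696, 2.604). SR is perpendicular to RL, so RL runs at -108.3°; with |RL| = 12.6, L = (-7.652, -9.358). Then |FL| = |L − F| = 12.09.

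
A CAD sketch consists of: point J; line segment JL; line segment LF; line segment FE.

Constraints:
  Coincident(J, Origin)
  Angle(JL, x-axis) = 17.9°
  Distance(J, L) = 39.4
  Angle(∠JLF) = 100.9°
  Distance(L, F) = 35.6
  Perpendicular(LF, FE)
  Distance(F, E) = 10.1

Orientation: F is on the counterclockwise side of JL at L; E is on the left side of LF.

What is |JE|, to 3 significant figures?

51.7

J is at the origin; JL runs at 17.9° with length 39.4, so L = 39.4·(cos 17.9°, sin 17.9°) = (37.5, 12.1). ∠JLF = 100.9°, so LF runs at 17.9° + (180° − 100.9°) = 97.0° from the x-axis; with |LF| = 35.6, F = L + 35.6·(cos 97.0°, sin 97.0°) = (33.2, 47.4). The perpendicularity gives FE at right angles to LF; with |FE| = 10.1 on the left of LF, E = F + 10.1·(-0.993, -0.122) = (23.1, 46.2). Then |JE| = |E − J| = 51.7.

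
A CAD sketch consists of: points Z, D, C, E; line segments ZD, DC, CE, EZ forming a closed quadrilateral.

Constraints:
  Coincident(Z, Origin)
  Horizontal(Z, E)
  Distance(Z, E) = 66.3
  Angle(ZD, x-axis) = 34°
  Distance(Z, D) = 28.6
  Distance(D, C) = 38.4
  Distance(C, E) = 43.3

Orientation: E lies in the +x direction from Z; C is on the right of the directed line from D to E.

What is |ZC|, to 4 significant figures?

36.44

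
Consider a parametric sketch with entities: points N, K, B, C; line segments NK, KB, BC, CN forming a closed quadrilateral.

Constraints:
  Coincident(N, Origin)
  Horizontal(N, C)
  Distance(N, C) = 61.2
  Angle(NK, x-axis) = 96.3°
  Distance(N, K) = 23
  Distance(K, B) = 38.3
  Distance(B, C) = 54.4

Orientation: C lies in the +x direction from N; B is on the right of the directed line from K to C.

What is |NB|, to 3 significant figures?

16.2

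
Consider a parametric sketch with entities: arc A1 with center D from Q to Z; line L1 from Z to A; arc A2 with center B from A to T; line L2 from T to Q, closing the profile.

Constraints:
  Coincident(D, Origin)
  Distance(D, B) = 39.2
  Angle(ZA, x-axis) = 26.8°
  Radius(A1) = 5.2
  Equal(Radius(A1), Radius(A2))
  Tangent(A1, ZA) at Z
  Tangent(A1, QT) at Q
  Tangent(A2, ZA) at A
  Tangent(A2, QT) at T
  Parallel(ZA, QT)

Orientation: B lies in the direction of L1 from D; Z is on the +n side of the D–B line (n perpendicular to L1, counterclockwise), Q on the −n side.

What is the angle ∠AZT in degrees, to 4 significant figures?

14.86°

The slot axis is L1's direction at 26.8°, so u = (cos 26.8°, sin 26.8°) = (0.8926, 0.4509) and n = (−sin 26.8°, cos 26.8°) = (-0.4509, 0.8926). D is at the origin and B lies 39.2 along u from D, so B = 39.2·u = (34.99, 17.67). Tangency of A1 to both parallel lines with radius 5.2 puts Z and Q at D ± 5.2·n: Z = (-2.345, 4.641), Q = (2.345, -4.641). Equal radii place A and T the same way about B: A = B + 5.2·n = (32.64, 22.32), T = B − 5.2·n = (37.33, 13.03). Then cos ∠AZT = ZA·ZT / (|ZA||ZT|), giving 14.86°.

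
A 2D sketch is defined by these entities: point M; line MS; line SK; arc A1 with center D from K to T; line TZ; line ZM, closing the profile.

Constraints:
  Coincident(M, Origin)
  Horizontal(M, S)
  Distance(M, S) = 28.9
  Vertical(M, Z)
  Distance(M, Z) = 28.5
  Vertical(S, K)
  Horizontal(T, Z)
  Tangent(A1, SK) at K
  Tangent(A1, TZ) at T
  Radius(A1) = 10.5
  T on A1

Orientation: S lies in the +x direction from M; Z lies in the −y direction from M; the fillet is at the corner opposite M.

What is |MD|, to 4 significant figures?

25.74

M is at the origin; M and S share the same y with |MS| = 28.9 and S on the +x side, so S = (28.90, 0.000). M and Z share the same x with |MZ| = 28.5 and Z on the −y side, so Z = (0.000, -28.50). The virtual corner opposite M is at (28.90, -28.50). Tangency of A1 to SK means the radius DK is perpendicular to SK and tangency of A1 to TZ means the radius DT is perpendicular to TZ, with radius 10.5, so the center D sits 10.5 in from both sides at D = (18.40, -18.00). Then |MD| = |D − M| = 25.74.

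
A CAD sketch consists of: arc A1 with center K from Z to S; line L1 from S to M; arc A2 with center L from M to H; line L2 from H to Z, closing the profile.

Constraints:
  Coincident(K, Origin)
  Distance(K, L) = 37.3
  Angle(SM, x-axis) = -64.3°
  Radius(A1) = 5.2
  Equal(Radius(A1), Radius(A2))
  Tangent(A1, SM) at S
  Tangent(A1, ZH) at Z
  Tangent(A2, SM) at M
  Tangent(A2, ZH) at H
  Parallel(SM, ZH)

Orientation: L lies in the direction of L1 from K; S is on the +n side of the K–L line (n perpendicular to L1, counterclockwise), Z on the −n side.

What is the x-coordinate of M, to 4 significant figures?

20.86

The slot axis is L1's direction at -64.3°, so u = (cos -64.3°, sin -64.3°) = (0.4337, -0.9011) and n = (−sin -64.3°, cos -64.3°) = (0.9011, 0.4337). K is at the origin and L lies 37.3 along u from K, so L = 37.3·u = (16.18, -33.61). Tangency of A1 to both parallel lines with radius 5.2 puts S and Z at K ± 5.2·n: S = (4.686, 2.255), Z = (-4.686, -2.255). Equal radii place M and H the same way about L: M = L + 5.2·n = (20.86, -31.36), H = L − 5.2·n = (11.49, -35.87). So M.x = 20.86.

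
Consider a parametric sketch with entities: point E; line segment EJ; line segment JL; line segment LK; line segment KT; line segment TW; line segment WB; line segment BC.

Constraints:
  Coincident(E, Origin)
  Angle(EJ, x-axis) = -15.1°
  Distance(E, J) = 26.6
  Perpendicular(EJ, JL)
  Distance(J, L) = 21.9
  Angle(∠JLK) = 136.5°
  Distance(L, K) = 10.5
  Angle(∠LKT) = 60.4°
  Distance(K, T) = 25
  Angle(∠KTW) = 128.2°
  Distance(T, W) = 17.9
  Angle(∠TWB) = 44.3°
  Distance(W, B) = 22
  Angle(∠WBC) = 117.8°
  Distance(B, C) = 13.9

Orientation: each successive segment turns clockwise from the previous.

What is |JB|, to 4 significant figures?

12.64

∠KTW = 128.2° gives TW at 40.00° from the x-axis; with |TW| = 17.9, W = (23.94, 2.950). ∠TWB = 44.3° gives WB at -95.70° from the x-axis; with |WB| = 22.0, B = (21.76, -18.94). Then |JB| = |B − J| = 12.64.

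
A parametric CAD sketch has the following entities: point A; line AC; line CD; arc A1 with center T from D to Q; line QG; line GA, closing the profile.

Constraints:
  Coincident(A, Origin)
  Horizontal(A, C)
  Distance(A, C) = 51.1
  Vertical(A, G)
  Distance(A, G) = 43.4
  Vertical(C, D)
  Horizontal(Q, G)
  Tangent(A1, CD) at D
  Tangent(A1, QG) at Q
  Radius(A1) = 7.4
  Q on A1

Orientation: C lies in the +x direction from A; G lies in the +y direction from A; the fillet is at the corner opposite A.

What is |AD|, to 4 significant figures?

62.51

A is at the origin; AC is horizontal with |AC| = 51.1 and C on the +x side, so C = (51.10, 0.000). A and G share the same x with |AG| = 43.4 and G on the +y side, so G = (0.000, 43.40). The virtual corner opposite A is at (51.10, 43.40). Tangency of A1 to CD means the radius TD is perpendicular to CD and the tangent condition forces TQ to be normal to QG, with radius 7.4, so the center T sits 7.4 in from both sides at T = (43.70, 36.00). That places the tangent points at D = (51.10, 36.00) on CD and Q = (43.70, 43.40) on QG. Then |AD| = |D − A| = 62.51.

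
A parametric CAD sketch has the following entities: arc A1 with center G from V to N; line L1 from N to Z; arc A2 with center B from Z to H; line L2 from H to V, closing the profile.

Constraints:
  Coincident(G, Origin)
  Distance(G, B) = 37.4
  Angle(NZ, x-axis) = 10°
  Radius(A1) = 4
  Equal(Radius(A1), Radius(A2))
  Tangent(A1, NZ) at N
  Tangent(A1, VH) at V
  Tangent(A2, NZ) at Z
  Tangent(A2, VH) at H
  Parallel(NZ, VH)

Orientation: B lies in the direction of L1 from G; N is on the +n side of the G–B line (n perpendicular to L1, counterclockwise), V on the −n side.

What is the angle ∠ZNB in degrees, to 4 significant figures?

6.105°

The slot axis is L1's direction at 10.0°, so u = (cos 10.0°, sin 10.0°) = (0.9848, 0.1736) and n = (−sin 10.0°, cos 10.0°) = (-0.1736, 0.9848). G is at the origin and B lies 37.4 along u from G, so B = 37.4·u = (36.83, 6.494). Tangency of A1 to both parallel lines with radius 4.0 puts N and V at G ± 4.0·n: N = (-0.6946, 3.939), V = (0.6946, -3.939). Equal radii place Z and H the same way about B: Z = B + 4.0·n = (36.14, 10.43), H = B − 4.0·n = (37.53, 2.555). Then cos ∠ZNB = NZ·NB / (|NZ||NB|), giving 6.105°.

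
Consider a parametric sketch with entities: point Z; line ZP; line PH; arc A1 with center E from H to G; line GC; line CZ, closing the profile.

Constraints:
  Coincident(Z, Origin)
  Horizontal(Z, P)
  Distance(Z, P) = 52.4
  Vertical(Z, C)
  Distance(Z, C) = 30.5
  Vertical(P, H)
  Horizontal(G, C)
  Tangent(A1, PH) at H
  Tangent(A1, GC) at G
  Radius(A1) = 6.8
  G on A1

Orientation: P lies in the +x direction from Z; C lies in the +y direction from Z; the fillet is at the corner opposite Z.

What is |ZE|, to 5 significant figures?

51.391

Z is at the origin; ZP is horizontal with |ZP| = 52.4 and P on the +x side, so P = (52.400, 0.0000). Z and C share the same x with |ZC| = 30.5 and C on the +y side, so C = (0.0000, 30.500). The virtual corner opposite Z is at (52.400, 30.500). Tangency of A1 to PH means the radius EH is perpendicular to PH and since A1 is tangent to GC there, EG ⟂ GC, with radius 6.8, so the center E sits 6.8 in from both sides at E = (45.600, 23.700). Then |ZE| = |E − Z| = 51.391.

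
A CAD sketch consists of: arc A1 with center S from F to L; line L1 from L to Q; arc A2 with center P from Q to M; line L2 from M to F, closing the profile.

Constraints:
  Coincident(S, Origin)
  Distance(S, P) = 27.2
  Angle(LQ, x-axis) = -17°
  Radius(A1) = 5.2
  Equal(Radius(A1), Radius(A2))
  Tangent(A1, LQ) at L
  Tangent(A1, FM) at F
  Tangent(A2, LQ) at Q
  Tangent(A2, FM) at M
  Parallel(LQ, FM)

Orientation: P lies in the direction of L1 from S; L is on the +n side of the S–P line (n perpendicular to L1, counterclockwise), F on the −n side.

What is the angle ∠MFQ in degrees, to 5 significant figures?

20.925°

Tangency of A1 to both parallel lines with radius 5.2 puts L and F at S ± 5.2·n: L = (1.5203, 4.9728), F = (-1.5203, -4.9728). Equal radii place Q and M the same way about P: Q = P + 5.2·n = (27.532, -2.9797), M = P − 5.2·n = (24.491, -12.925). Then cos ∠MFQ = FM·FQ / (|FM||FQ|), giving 20.925°.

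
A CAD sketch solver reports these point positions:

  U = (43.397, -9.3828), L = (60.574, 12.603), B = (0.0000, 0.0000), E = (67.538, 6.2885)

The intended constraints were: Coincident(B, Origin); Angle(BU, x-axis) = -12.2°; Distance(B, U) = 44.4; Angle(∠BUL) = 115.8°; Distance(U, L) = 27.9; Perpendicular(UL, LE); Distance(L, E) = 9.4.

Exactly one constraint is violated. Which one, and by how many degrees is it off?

Perpendicular(UL, LE) — off by 4.20°.

B = (0.00, 0.00) ✓; BU at -12.20° ✓; |BU| = 44.40 ✓; ∠BUL = 115.8° ✓; |UL| = 27.90 ✓; ∠(UL, LE) = 94.20° ✗; |LE| = 9.401 ✓.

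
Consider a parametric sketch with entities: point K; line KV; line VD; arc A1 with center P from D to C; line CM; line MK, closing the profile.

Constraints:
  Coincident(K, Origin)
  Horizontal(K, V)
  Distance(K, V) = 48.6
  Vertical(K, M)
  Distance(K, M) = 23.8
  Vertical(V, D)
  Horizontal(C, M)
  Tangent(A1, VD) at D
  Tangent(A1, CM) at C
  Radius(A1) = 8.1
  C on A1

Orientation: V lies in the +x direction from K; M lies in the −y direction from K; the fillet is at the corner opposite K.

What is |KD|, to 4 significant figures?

51.07

The virtual corner opposite K is at (48.60, -23.80). The tangent condition forces PD to be normal to VD and the tangent condition forces PC to be normal to CM, with radius 8.1, so the center P sits 8.1 in from both sides at P = (40.50, -15.70). That places the tangent points at D = (48.60, -15.70) on VD and C = (40.50, -23.80) on CM. Then |KD| = |D − K| = 51.07.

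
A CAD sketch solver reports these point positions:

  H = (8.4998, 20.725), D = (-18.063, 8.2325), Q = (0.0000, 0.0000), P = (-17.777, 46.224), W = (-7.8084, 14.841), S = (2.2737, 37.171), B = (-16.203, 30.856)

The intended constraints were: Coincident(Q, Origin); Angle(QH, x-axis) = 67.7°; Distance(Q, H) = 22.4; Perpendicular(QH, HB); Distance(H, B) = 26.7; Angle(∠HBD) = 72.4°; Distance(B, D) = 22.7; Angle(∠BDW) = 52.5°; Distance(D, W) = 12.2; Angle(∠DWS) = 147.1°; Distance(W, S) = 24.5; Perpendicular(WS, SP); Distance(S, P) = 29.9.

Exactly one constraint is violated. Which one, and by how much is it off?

Distance(S, P) = 29.9 — off by 7.90.

Q = (0.00, 0.00) ✓; QH at 67.70° ✓; |QH| = 22.40 ✓; ∠(QH, HB) = 90.00° ✓; |HB| = 26.70 ✓; ∠HBD = 72.40° ✓; |BD| = 22.70 ✓; ∠BDW = 52.50° ✓; |DW| = 12.20 ✓; ∠DWS = 147.1° ✓; |WS| = 24.50 ✓; ∠(WS, SP) = 90.00° ✓; |SP| = 22.00 ✗.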